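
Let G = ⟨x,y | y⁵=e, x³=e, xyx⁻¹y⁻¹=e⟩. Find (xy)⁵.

Compute successive powers of (xy), reducing at each step:
  (xy)²: (xy) · x = x²y;   (x²y) · y = x²y²
  (xy)³: (x²y²) · x = y²;   (y²) · y = y³
  (xy)⁴: (y³) · x = xy³;   (xy³) · y = xy⁴
  (xy)⁵: (xy⁴) · x = x²y⁴;   (x²y⁴) · y = x²

Answer: x²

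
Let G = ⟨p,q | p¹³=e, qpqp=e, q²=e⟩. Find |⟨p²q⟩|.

|⟨p²q⟩| equals the order of p²q. Compute successive powers until reaching e:
  (p²q)¹ = p²q, (p²q)² = e.
The smallest positive k with (p²q)ᵏ = e is 2, so |⟨p²q⟩| = 2.

Answer: 2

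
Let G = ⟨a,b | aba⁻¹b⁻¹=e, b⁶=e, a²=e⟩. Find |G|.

Enumerate words in the generators, reducing via the relations: the distinct elements are
  {a, b, e, ab, b², b³, b⁴, b⁵, ab², ab³, ab⁴, ab⁵}.
No further products give new elements, so |G| = 12.

Answer: 12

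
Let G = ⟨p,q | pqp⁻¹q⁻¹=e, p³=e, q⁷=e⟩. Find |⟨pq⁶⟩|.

|⟨pq⁶⟩| equals the order of pq⁶. Compute successive powers until reaching e:
  (pq⁶)¹ = pq⁶, (pq⁶)² = p²q⁵, (pq⁶)³ = q⁴, (pq⁶)⁴ = pq³, (pq⁶)⁵ = p²q², (pq⁶)⁶ = q, (pq⁶)⁷ = p, (pq⁶)⁸ = p²q⁶, (pq⁶)⁹ = q⁵, (pq⁶)¹⁰ = pq⁴, (pq⁶)¹¹ = p²q³, (pq⁶)¹² = q², (pq⁶)¹³ = pq, (pq⁶)¹⁴ = p², (pq⁶)¹⁵ = q⁶, (pq⁶)¹⁶ = pq⁵, (pq⁶)¹⁷ = p²q⁴, (pq⁶)¹⁸ = q³, (pq⁶)¹⁹ = pq², (pq⁶)²⁰ = p²q, (pq⁶)²¹ = e.
The smallest positive k with (pq⁶)ᵏ = e is 21, so |⟨pq⁶⟩| = 21.

Answer: 21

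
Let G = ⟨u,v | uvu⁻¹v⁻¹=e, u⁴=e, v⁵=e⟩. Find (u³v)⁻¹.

The order of (u³v) is 20 (smallest k with (u³v)ᵏ = e), so (u³v)⁻¹ = (u³v)¹⁹ = uv⁴.
Check: (u³v) · (uv⁴) → (u³v) · u = v;   v · v⁴ = e, giving e as required.

Answer: uv⁴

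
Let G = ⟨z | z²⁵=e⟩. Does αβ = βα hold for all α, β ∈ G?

G has a single generator, so G is cyclic and hence abelian.

Answer: Yes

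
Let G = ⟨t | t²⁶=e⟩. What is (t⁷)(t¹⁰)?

Compute (t⁷) · (t¹⁰) by multiplying left to right and reducing via the relations at each step:
  (t⁷) · t¹⁰ = t¹⁷

Answer: t¹⁷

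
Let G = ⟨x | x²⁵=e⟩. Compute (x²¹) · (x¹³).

Compute (x²¹) · (x¹³) by multiplying left to right and reducing via the relations at each step:
  (x²¹) · x¹³ = x⁹

Answer: x⁹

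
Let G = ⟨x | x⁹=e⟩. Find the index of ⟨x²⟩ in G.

First find ord(x²) by computing successive powers:
  (x²)¹ = x², (x²)² = x⁴, (x²)³ = x⁶, (x²)⁴ = x⁸, (x²)⁵ = x, (x²)⁶ = x³, (x²)⁷ = x⁵, (x²)⁸ = x⁷, (x²)⁹ = e.
So |⟨x²⟩| = ord(x²) = 9. With |G| = 9, by Lagrange [G : ⟨x²⟩] = 9/9 = 1.

Answer: 1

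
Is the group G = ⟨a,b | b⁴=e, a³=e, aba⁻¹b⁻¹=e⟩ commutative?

Each pair of generators commutes: a·b = ab = b·a. Since the generators pairwise commute, every element of G commutes with every other, so G is abelian.

Answer: Yes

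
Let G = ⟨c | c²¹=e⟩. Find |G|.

G is generated by a single element, so G is cyclic. The relator gives c²¹ = e and no smaller power is forced to be e, so the 21 powers {c, e, c², c³, c⁴, c⁵, c⁶, c⁷, c⁸, c⁹, c²⁰, c¹², c¹³, c¹¹, c¹⁰, c¹⁴, c¹⁵, c¹⁶, c¹⁷, c¹⁸, c¹⁹} are distinct. Hence |G| = 21.

Answer: 21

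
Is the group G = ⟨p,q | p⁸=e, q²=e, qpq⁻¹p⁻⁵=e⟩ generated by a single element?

Every cyclic group is abelian. But p·q = pq while q·p = p⁵q, so p·q ≠ q·p and G is not abelian. Hence G is not cyclic.

Answer: No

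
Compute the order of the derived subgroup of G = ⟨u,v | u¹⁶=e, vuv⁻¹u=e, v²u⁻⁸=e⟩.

G' = [G, G] is generated by all commutators. The generator-pair commutators are: [u, v] = u².
The subgroup they normally generate is {e, u², u⁴, u⁶, u⁸, u¹⁰, u¹², u¹⁴}, of order 8.
Check: |G/G'| = 32/8 = 4 is the order of the abelianisation.

Answer: 8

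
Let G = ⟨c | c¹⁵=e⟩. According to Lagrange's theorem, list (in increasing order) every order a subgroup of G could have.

|G| = 15 = 3 · 5. By Lagrange's theorem the order of any subgroup divides 15; the divisors of 15 are 1, 3, 5, 15.

Answer: 1, 3, 5, 15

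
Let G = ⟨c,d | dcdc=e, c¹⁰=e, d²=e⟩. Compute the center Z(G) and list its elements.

An element z ∈ Z(G) iff z commutes with every generator.
For example c⁵ is central: (c⁵)·c = c⁶ = c·(c⁵); (c⁵)·d = c⁵d = d·(c⁵).
Whereas c ∉ Z(G) since c·d = cd ≠ c⁹d = d·c.
Checking each of the 20 elements this way gives Z(G) = {e, c⁵}, of order 2.

Answer: {e, c⁵}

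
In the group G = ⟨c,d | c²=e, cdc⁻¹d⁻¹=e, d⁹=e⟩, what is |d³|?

Compute successive powers until reaching e:
  (d³)¹ = d³, (d³)² = d⁶, (d³)³ = e.
The smallest positive k with (d³)ᵏ = e is 3.

Answer: 3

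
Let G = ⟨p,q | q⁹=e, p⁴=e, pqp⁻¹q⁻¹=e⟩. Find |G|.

Enumerate words in the generators, reducing via the relations: the distinct elements are
  {e, p, q, pq, p², p³, q², q³, q⁴, q⁵, q⁶, q⁷, q⁸, pq², pq³, pq⁴, pq⁵, pq⁶, pq⁷, pq⁸, p²q, p³q, p²q², p²q³, p²q⁴, p²q⁵, p²q⁶, p²q⁷, p²q⁸, p³q², p³q³, p³q⁴, p³q⁵, p³q⁶, p³q⁷, p³q⁸}.
No further products give new elements, so |G| = 36.

Answer: 36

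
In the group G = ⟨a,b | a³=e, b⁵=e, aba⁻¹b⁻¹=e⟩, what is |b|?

Compute successive powers until reaching e:
  b¹ = b, b² = b², b³ = b³, b⁴ = b⁴, b⁵ = e.
The smallest positive k with bᵏ = e is 5.

Answer: 5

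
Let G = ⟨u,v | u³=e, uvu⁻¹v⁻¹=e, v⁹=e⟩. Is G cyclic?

|G| = 27, but the maximum element order in G is 9 < 27. No single element generates all of G, so G is not cyclic.

Answer: No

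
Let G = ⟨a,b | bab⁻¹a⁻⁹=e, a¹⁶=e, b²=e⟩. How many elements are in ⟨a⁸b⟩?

|⟨a⁸b⟩| equals the order of a⁸b. Compute successive powers until reaching e:
  (a⁸b)¹ = a⁸b, (a⁸b)² = e.
The smallest positive k with (a⁸b)ᵏ = e is 2, so |⟨a⁸b⟩| = 2.

Answer: 2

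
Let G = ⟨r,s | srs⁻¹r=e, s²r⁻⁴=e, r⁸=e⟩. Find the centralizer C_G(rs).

⟨rs⟩ ⊆ C_G(rs) since powers of rs commute with rs; so |C_G(rs)| ≥ |⟨rs⟩| = 4.
By orbit–stabilizer, |C_G(rs)| = |G| / |conj. class of rs| = 16 / 4 = 4.
The 4 elements commuting with rs are {e, r⁴, rs, rs⁻¹}.

Answer: {e, r⁴, rs, rs⁻¹}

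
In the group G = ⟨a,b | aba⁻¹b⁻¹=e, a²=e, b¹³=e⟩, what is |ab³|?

Compute successive powers until reaching e:
  (ab³)¹ = ab³, (ab³)² = b⁶, (ab³)³ = ab⁹, (ab³)⁴ = b¹², (ab³)⁵ = ab², (ab³)⁶ = b⁵, (ab³)⁷ = ab⁸, (ab³)⁸ = b¹¹, (ab³)⁹ = ab, (ab³)¹⁰ = b⁴, (ab³)¹¹ = ab⁷, (ab³)¹² = b¹⁰, (ab³)¹³ = a, (ab³)¹⁴ = b³, (ab³)¹⁵ = ab⁶, (ab³)¹⁶ = b⁹, (ab³)¹⁷ = ab¹², (ab³)¹⁸ = b², (ab³)¹⁹ = ab⁵, (ab³)²⁰ = b⁸, (ab³)²¹ = ab¹¹, (ab³)²² = b, (ab³)²³ = ab⁴, (ab³)²⁴ = b⁷, (ab³)²⁵ = ab¹⁰, (ab³)²⁶ = e.
The smallest positive k with (ab³)ᵏ = e is 26.

Answer: 26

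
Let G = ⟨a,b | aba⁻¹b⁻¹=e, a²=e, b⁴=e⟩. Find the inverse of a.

The order of a is 2 (smallest k with aᵏ = e), so a⁻¹ = a¹ = a.
Check: a · a → a · a = e, giving e as required.

Answer: a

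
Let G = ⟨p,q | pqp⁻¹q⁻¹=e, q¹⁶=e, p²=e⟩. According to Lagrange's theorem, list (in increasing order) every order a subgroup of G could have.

|G| = 32 = 2⁵. By Lagrange's theorem the order of any subgroup divides 32; the divisors of 32 are 1, 2, 4, 8, 16, 32.

Answer: 1, 2, 4, 8, 16, 32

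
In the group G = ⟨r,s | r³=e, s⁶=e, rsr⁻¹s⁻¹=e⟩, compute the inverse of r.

The order of r is 3 (smallest k with rᵏ = e), so r⁻¹ = r² = r².
Check: r · (r²) → r · r² = e, giving e as required.

Answer: r²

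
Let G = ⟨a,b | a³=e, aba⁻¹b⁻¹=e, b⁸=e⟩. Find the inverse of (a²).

The order of (a²) is 3 (smallest k with (a²)ᵏ = e), so (a²)⁻¹ = (a²)² = a.
Check: (a²) · a → (a²) · a = e, giving e as required.

Answer: a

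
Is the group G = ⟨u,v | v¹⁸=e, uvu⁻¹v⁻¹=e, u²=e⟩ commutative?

Each pair of generators commutes: u·v = uv = v·u. Since the generators pairwise commute, every element of G commutes with every other, so G is abelian.

Answer: Yes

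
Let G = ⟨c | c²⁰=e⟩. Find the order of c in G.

Compute successive powers until reaching e:
  c¹ = c, c² = c², c³ = c³, c⁴ = c⁴, c⁵ = c⁵, c⁶ = c⁶, c⁷ = c⁷, c⁸ = c⁸, c⁹ = c⁹, c¹⁰ = c¹⁰, c¹¹ = c¹¹, c¹² = c¹², c¹³ = c¹³, c¹⁴ = c¹⁴, c¹⁵ = c¹⁵, c¹⁶ = c¹⁶, c¹⁷ = c¹⁷, c¹⁸ = c¹⁸, c¹⁹ = c¹⁹, c²⁰ = e.
The smallest positive k with cᵏ = e is 20.

Answer: 20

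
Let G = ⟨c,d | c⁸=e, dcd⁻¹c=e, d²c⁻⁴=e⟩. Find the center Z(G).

An element z ∈ Z(G) iff z commutes with every generator.
For example c⁴ is central: (c⁴)·c = c⁵ = c·(c⁴); (c⁴)·d = d⁻¹ = d·(c⁴).
Whereas c ∉ Z(G) since c·d = cd ≠ c³d⁻¹ = d·c.
Checking each of the 16 elements this way gives Z(G) = {e, c⁴}, of order 2.

Answer: {e, c⁴}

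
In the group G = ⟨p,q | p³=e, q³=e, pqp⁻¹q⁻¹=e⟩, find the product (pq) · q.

Compute (pq) · q by multiplying left to right and reducing via the relations at each step:
  (pq) · q = pq²

Answer: pq²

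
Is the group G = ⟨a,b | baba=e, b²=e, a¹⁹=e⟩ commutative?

a·b = ab but b·a = a¹⁸b, so a·b ≠ b·a and G is not abelian.

Answer: No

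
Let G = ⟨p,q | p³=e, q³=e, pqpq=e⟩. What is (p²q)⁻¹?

The order of (p²q) is 3 (smallest k with (p²q)ᵏ = e), so (p²q)⁻¹ = (p²q)² = q²p.
Check: (p²q) · (q²p) → (p²q) · q² = p²;   (p²) · p = e, giving e as required.

Answer: q²p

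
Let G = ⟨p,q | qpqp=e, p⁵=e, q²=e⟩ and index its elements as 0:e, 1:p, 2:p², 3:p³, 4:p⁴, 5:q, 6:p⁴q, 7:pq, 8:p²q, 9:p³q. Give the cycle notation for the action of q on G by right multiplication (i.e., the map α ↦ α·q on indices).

(0 5)(1 7)(2 8)(3 9)(4 6)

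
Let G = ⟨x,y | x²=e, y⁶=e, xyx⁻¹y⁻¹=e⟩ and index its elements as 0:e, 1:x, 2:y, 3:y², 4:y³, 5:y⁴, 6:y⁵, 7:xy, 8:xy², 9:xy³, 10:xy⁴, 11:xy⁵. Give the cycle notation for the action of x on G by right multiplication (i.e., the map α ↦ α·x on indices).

(0 1)(2 7)(3 8)(4 9)(5 10)(6 11)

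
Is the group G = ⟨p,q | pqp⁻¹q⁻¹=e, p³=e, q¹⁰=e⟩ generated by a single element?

|G| = 30. The element pq has order 30 (its powers give 30 distinct elements), so ⟨pq⟩ = G and G is cyclic.

Answer: Yes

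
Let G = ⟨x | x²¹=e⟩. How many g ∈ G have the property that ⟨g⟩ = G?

G is cyclic of order 21. An element generates G iff its order is 21, and a cyclic group of order 21 has exactly φ(21) = 12 such elements.

Answer: 12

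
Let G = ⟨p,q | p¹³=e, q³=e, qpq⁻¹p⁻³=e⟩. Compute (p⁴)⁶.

Compute successive powers of (p⁴), reducing at each step:
  (p⁴)²: (p⁴) · p⁴ = p⁸
  (p⁴)³: (p⁸) · p⁴ = p¹²
  (p⁴)⁴: (p¹²) · p⁴ = p³
  (p⁴)⁵: (p³) · p⁴ = p⁷
  (p⁴)⁶: (p⁷) · p⁴ = p¹¹

Answer: p¹¹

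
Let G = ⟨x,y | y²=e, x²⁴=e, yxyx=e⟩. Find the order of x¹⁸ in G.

Compute successive powers until reaching e:
  (x¹⁸)¹ = x¹⁸, (x¹⁸)² = x¹², (x¹⁸)³ = x⁶, (x¹⁸)⁴ = e.
The smallest positive k with (x¹⁸)ᵏ = e is 4.

Answer: 4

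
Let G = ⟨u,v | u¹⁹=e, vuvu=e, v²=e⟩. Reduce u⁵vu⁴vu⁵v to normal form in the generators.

Multiply left to right, reducing at each step:
  (u⁵) · v = u⁵v
  (u⁵v) · u⁴ = uv
  (uv) · v = u
  u · u⁵ = u⁶
  (u⁶) · v = u⁶v

Answer: u⁶v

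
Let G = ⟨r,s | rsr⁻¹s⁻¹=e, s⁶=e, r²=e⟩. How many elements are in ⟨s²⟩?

|⟨s²⟩| equals the order of s². Compute successive powers until reaching e:
  (s²)¹ = s², (s²)² = s⁴, (s²)³ = e.
The smallest positive k with (s²)ᵏ = e is 3, so |⟨s²⟩| = 3.

Answer: 3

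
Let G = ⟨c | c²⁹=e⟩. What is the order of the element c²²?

Compute successive powers until reaching e:
  (c²²)¹ = c²², (c²²)² = c¹⁵, (c²²)³ = c⁸, (c²²)⁴ = c, (c²²)⁵ = c²³, (c²²)⁶ = c¹⁶, (c²²)⁷ = c⁹, (c²²)⁸ = c², (c²²)⁹ = c²⁴, (c²²)¹⁰ = c¹⁷, (c²²)¹¹ = c¹⁰, (c²²)¹² = c³, (c²²)¹³ = c²⁵, (c²²)¹⁴ = c¹⁸, (c²²)¹⁵ = c¹¹, (c²²)¹⁶ = c⁴, (c²²)¹⁷ = c²⁶, (c²²)¹⁸ = c¹⁹, (c²²)¹⁹ = c¹², (c²²)²⁰ = c⁵, (c²²)²¹ = c²⁷, (c²²)²² = c²⁰, (c²²)²³ = c¹³, (c²²)²⁴ = c⁶, (c²²)²⁵ = c²⁸, (c²²)²⁶ = c²¹, (c²²)²⁷ = c¹⁴, (c²²)²⁸ = c⁷, (c²²)²⁹ = e.
The smallest positive k with (c²²)ᵏ = e is 29.

Answer: 29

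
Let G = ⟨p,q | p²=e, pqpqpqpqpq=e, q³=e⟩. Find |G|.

Enumerate words in the generators, reducing via the relations: the distinct elements are
  {e, p, q, pq, qp, q², pqp, pq², qpq, q²p, pqpq, pq²p, qpqp, qpq², q²pq, pqpqp, pqpq², pq²pq, qpq²p, q²pqp, q²pq², pqpq²p, pq²pqp, pq²pq², qpqpq², qpq²pq, q²pqpq, q²pq²p, pqpq²pq, pq²pqpq, pq²pq²p, qpqpq²p, qpq²pqp, qpq²pq², q²pqpq², q²pq²pq, pqpq²pqp, pqpq²pq², pq²pqpq², qpqpq²pq, qpq²pqpq, q²pqpq²p, q²pq²pqp, pqpq²pqpq, pq²pqpq²p, qpqpq²pq², qpq²pqpq², q²pqpq²pq, q²pq²pqpq, pqpq²pqpq², pq²pqpq²pq, qpq²pqpq²p, q²pqpq²pqp, q²pqpq²pq², q²pq²pqpq², pqpq²pqpq²p, pq²pqpq²pqp, pq²pqpq²pq², qpq²pqpq²pq, pqpq²pqpq²pq}.
No further products give new elements, so |G| = 60.

Answer: 60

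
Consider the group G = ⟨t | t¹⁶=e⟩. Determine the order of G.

G is generated by a single element, so G is cyclic. The relator gives t¹⁶ = e and no smaller power is forced to be e, so the 16 powers {e, t, t², t³, t⁴, t⁵, t⁶, t⁷, t⁸, t⁹, t¹², t¹³, t¹¹, t¹⁰, t¹⁴, t¹⁵} are distinct. Hence |G| = 16.

Answer: 16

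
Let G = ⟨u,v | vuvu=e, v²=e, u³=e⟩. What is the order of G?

Enumerate words in the generators, reducing via the relations: the distinct elements are
  {e, u, v, uv, u², u²v}.
No further products give new elements, so |G| = 6.

Answer: 6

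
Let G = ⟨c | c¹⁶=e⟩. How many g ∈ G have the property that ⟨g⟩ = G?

G is cyclic of order 16. An element generates G iff its order is 16, and a cyclic group of order 16 has exactly φ(16) = 8 such elements.

Answer: 8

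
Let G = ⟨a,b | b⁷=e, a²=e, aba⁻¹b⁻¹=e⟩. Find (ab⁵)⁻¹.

The order of (ab⁵) is 14 (smallest k with (ab⁵)ᵏ = e), so (ab⁵)⁻¹ = (ab⁵)¹³ = ab².
Check: (ab⁵) · (ab²) → (ab⁵) · a = b⁵;   (b⁵) · b² = e, giving e as required.

Answer: ab²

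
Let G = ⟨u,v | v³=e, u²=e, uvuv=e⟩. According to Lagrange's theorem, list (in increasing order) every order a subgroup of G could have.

|G| = 6 = 2 · 3. By Lagrange's theorem the order of any subgroup divides 6; the divisors of 6 are 1, 2, 3, 6.

Answer: 1, 2, 3, 6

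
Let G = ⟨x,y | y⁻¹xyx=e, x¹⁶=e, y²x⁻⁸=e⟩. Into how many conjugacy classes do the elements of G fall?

The conjugacy classes (representative and size) are:
  [e] (size 1), [x] (size 2), [x¹⁴] (size 2), [x³] (size 2), [x¹²] (size 2), [x⁵] (size 2), [x¹⁰] (size 2), [x⁷] (size 2), [x⁸] (size 1), [x⁶y] (size 8), [x³y⁻¹] (size 8).
Class equation: 1 + 2 + 2 + 2 + 2 + 2 + 2 + 2 + 1 + 8 + 8 = 32 = |G|. So G has 11 conjugacy classes.

Answer: 11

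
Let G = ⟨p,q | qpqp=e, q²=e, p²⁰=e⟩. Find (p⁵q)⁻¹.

The order of (p⁵q) is 2 (smallest k with (p⁵q)ᵏ = e), so (p⁵q)⁻¹ = (p⁵q)¹ = p⁵q.
Check: (p⁵q) · (p⁵q) → (p⁵q) · p⁵ = q;   q · q = e, giving e as required.

Answer: p⁵q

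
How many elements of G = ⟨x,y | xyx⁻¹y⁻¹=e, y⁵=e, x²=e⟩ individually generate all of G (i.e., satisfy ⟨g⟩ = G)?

G is cyclic of order 10. An element generates G iff its order is 10, and a cyclic group of order 10 has exactly φ(10) = 4 such elements.

Answer: 4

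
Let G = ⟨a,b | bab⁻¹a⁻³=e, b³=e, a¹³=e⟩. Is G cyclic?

Every cyclic group is abelian. But a·b = ab while b·a = a³b, so a·b ≠ b·a and G is not abelian. Hence G is not cyclic.

Answer: No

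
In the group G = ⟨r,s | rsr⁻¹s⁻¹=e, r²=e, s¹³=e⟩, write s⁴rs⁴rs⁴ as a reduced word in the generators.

Multiply left to right, reducing at each step:
  (s⁴) · r = rs⁴
  (rs⁴) · s⁴ = rs⁸
  (rs⁸) · r = s⁸
  (s⁸) · s⁴ = s¹²

Answer: s¹²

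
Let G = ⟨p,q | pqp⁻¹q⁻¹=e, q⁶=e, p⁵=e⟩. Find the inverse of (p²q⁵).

The order of (p²q⁵) is 30 (smallest k with (p²q⁵)ᵏ = e), so (p²q⁵)⁻¹ = (p²q⁵)²⁹ = p³q.
Check: (p²q⁵) · (p³q) → (p²q⁵) · p³ = q⁵;   (q⁵) · q = e, giving e as required.

Answer: p³q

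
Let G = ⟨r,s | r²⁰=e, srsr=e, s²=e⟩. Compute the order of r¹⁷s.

Compute successive powers until reaching e:
  (r¹⁷s)¹ = r¹⁷s, (r¹⁷s)² = e.
The smallest positive k with (r¹⁷s)ᵏ = e is 2.

Answer: 2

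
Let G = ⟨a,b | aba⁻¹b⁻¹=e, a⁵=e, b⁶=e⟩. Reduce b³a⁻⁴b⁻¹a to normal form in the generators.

Multiply left to right, reducing at each step:
  (b³) · a⁻⁴ = ab³
  (ab³) · b⁻¹ = ab²
  (ab²) · a = a²b²

Answer: a²b²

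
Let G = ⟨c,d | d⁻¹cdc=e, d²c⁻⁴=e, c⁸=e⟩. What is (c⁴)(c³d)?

Compute (c⁴) · (c³d) by multiplying left to right and reducing via the relations at each step:
  (c⁴) · c³ = c⁷
  (c⁷) · d = c³d⁻¹

Answer: c³d⁻¹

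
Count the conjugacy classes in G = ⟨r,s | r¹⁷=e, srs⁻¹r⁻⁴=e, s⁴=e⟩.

The conjugacy classes (representative and size) are:
  [e] (size 1), [r⁴] (size 4), [r²] (size 4), [r⁵] (size 4), [r¹¹] (size 4), [r⁷s] (size 17), [r³s²] (size 17), [r⁹s³] (size 17).
Class equation: 1 + 4 + 4 + 4 + 4 + 17 + 17 + 17 = 68 = |G|. So G has 8 conjugacy classes.

Answer: 8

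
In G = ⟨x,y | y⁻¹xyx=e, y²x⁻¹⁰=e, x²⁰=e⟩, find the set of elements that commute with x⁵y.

⟨x⁵y⟩ ⊆ C_G(x⁵y) since powers of x⁵y commute with x⁵y; so |C_G(x⁵y)| ≥ |⟨x⁵y⟩| = 4.
By orbit–stabilizer, |C_G(x⁵y)| = |G| / |conj. class of x⁵y| = 40 / 10 = 4.
The 4 elements commuting with x⁵y are {e, x¹⁰, x⁵y, x⁵y⁻¹}.

Answer: {e, x¹⁰, x⁵y, x⁵y⁻¹}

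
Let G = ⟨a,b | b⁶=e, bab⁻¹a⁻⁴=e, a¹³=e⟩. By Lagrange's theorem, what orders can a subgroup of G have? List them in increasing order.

|G| = 78 = 2 · 3 · 13. By Lagrange's theorem the order of any subgroup divides 78; the divisors of 78 are 1, 2, 3, 6, 13, 26, 39, 78.

Answer: 1, 2, 3, 6, 13, 26, 39, 78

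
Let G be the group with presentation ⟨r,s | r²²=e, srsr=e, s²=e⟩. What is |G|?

Enumerate words in the generators, reducing via the relations: the distinct elements are
  {e, r, s, rs, r², r³, r⁴, r⁵, r⁶, r⁷, r⁸, r⁹, r²s, r²¹, r²⁰, r³s, r¹², r¹³, r¹¹, r¹⁰, r¹⁴, r¹⁵, r¹⁶, r¹⁷, r¹⁸, r¹⁹, r⁴s, r⁵s, r⁶s, r⁷s, r⁸s, r⁹s, r²¹s, r²⁰s, r¹²s, r¹³s, r¹¹s, r¹⁰s, r¹⁴s, r¹⁵s, r¹⁶s, r¹⁷s, r¹⁸s, r¹⁹s}.
No further products give new elements, so |G| = 44.

Answer: 44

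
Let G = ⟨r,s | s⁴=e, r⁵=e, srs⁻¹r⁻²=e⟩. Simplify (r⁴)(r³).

Compute (r⁴) · (r³) by multiplying left to right and reducing via the relations at each step:
  (r⁴) · r³ = r²

Answer: r²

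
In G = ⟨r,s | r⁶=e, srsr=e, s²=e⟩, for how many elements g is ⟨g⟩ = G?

⟨g⟩ = G would require ord(g) = |G| = 12, but the maximum element order in G is 6 < 12. So G is not cyclic and no single element generates it: the count is 0.

Answer: 0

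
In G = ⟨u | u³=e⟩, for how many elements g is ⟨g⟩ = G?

G is cyclic of order 3. An element generates G iff its order is 3, and a cyclic group of order 3 has exactly φ(3) = 2 such elements.

Answer: 2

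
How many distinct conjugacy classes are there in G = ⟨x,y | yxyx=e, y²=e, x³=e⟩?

The conjugacy classes (representative and size) are:
  [e] (size 1), [x] (size 2), [xy] (size 3).
Class equation: 1 + 2 + 3 = 6 = |G|. So G has 3 conjugacy classes.

Answer: 3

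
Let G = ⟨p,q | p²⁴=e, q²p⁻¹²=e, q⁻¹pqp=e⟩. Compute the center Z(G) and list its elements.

An element z ∈ Z(G) iff z commutes with every generator.
For example p¹² is central: (p¹²)·p = p¹³ = p·(p¹²); (p¹²)·q = q⁻¹ = q·(p¹²).
Whereas p ∉ Z(G) since p·q = pq ≠ p¹¹q⁻¹ = q·p.
Checking each of the 48 elements this way gives Z(G) = {e, p¹²}, of order 2.

Answer: {e, p¹²}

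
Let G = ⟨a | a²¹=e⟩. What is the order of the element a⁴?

Compute successive powers until reaching e:
  (a⁴)¹ = a⁴, (a⁴)² = a⁸, (a⁴)³ = a¹², (a⁴)⁴ = a¹⁶, (a⁴)⁵ = a²⁰, (a⁴)⁶ = a³, (a⁴)⁷ = a⁷, (a⁴)⁸ = a¹¹, (a⁴)⁹ = a¹⁵, (a⁴)¹⁰ = a¹⁹, (a⁴)¹¹ = a², (a⁴)¹² = a⁶, (a⁴)¹³ = a¹⁰, (a⁴)¹⁴ = a¹⁴, (a⁴)¹⁵ = a¹⁸, (a⁴)¹⁶ = a, (a⁴)¹⁷ = a⁵, (a⁴)¹⁸ = a⁹, (a⁴)¹⁹ = a¹³, (a⁴)²⁰ = a¹⁷, (a⁴)²¹ = e.
The smallest positive k with (a⁴)ᵏ = e is 21.

Answer: 21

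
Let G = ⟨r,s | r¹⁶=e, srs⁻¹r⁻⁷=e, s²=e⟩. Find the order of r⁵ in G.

Compute successive powers until reaching e:
  (r⁵)¹ = r⁵, (r⁵)² = r¹⁰, (r⁵)³ = r¹⁵, (r⁵)⁴ = r⁴, (r⁵)⁵ = r⁹, (r⁵)⁶ = r¹⁴, (r⁵)⁷ = r³, (r⁵)⁸ = r⁸, (r⁵)⁹ = r¹³, (r⁵)¹⁰ = r², (r⁵)¹¹ = r⁷, (r⁵)¹² = r¹², (r⁵)¹³ = r, (r⁵)¹⁴ = r⁶, (r⁵)¹⁵ = r¹¹, (r⁵)¹⁶ = e.
The smallest positive k with (r⁵)ᵏ = e is 16.

Answer: 16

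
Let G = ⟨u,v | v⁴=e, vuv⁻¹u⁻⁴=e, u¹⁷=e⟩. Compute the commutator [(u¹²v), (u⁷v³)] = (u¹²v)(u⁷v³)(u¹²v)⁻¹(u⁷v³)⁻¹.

[(u¹²v), (u⁷v³)] = (u¹²v)·(u⁷v³)·(u¹²v)⁻¹·(u⁷v³)⁻¹.
  (u¹²v) · (u⁷v³) = u⁶
  (u⁶) · (u¹⁴v³) = u³v³
  (u³v³) · (u⁶v) = u¹³

Answer: u¹³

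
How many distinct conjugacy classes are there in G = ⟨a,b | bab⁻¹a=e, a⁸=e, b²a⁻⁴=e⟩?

The conjugacy classes (representative and size) are:
  [e] (size 1), [a⁷] (size 2), [a²] (size 2), [a⁵] (size 2), [a⁴] (size 1), [a²b⁻¹] (size 4), [a³b] (size 4).
Class equation: 1 + 2 + 2 + 2 + 1 + 4 + 4 = 16 = |G|. So G has 7 conjugacy classes.

Answer: 7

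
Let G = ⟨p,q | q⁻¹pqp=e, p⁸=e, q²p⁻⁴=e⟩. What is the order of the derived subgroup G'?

G' = [G, G] is generated by all commutators. The generator-pair commutators are: [p, q] = p².
The subgroup they normally generate is {e, p², p⁴, p⁶}, of order 4.
Check: |G/G'| = 16/4 = 4 is the order of the abelianisation.

Answer: 4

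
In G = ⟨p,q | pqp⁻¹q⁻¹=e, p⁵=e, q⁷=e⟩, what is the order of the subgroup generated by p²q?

|⟨p²q⟩| equals the order of p²q. Compute successive powers until reaching e:
  (p²q)¹ = p²q, (p²q)² = p⁴q², (p²q)³ = pq³, (p²q)⁴ = p³q⁴, (p²q)⁵ = q⁵, (p²q)⁶ = p²q⁶, (p²q)⁷ = p⁴, (p²q)⁸ = pq, (p²q)⁹ = p³q², (p²q)¹⁰ = q³, (p²q)¹¹ = p²q⁴, (p²q)¹² = p⁴q⁵, (p²q)¹³ = pq⁶, (p²q)¹⁴ = p³, (p²q)¹⁵ = q, (p²q)¹⁶ = p²q², (p²q)¹⁷ = p⁴q³, (p²q)¹⁸ = pq⁴, (p²q)¹⁹ = p³q⁵, (p²q)²⁰ = q⁶, (p²q)²¹ = p², (p²q)²² = p⁴q, (p²q)²³ = pq², (p²q)²⁴ = p³q³, (p²q)²⁵ = q⁴, (p²q)²⁶ = p²q⁵, (p²q)²⁷ = p⁴q⁶, (p²q)²⁸ = p, (p²q)²⁹ = p³q, (p²q)³⁰ = q², (p²q)³¹ = p²q³, (p²q)³² = p⁴q⁴, (p²q)³³ = pq⁵, (p²q)³⁴ = p³q⁶, (p²q)³⁵ = e.
The smallest positive k with (p²q)ᵏ = e is 35, so |⟨p²q⟩| = 35.

Answer: 35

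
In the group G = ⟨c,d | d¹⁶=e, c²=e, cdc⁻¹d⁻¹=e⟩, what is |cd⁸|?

Compute successive powers until reaching e:
  (cd⁸)¹ = cd⁸, (cd⁸)² = e.
The smallest positive k with (cd⁸)ᵏ = e is 2.

Answer: 2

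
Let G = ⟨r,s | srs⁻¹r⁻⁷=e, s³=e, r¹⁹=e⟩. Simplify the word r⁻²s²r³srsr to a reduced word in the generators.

Multiply left to right, reducing at each step:
  (r¹⁷) · s² = r¹⁷s²
  (r¹⁷s²) · r³ = r¹²s²
  (r¹²s²) · s = r¹²
  (r¹²) · r = r¹³
  (r¹³) · s = r¹³s
  (r¹³s) · r = rs

Answer: rs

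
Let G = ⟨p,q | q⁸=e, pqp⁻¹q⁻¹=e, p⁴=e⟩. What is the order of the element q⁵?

Compute successive powers until reaching e:
  (q⁵)¹ = q⁵, (q⁵)² = q², (q⁵)³ = q⁷, (q⁵)⁴ = q⁴, (q⁵)⁵ = q, (q⁵)⁶ = q⁶, (q⁵)⁷ = q³, (q⁵)⁸ = e.
The smallest positive k with (q⁵)ᵏ = e is 8.

Answer: 8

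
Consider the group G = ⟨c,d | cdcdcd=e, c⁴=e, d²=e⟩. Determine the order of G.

Enumerate words in the generators, reducing via the relations: the distinct elements are
  {c, d, e, cd, c², c³, dc, cdc, c²d, c³d, dc², dc³, cdc², cdc³, c²dc, c³dc, dc²d, cdc²d, c²dc², c²dc³, c³dc², c³dc³, c²dc²d, c³dc²d}.
No further products give new elements, so |G| = 24.

Answer: 24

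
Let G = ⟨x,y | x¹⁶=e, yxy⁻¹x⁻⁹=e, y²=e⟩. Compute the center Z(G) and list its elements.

An element z ∈ Z(G) iff z commutes with every generator.
For example x² is central: (x²)·x = x³ = x·(x²); (x²)·y = x²y = y·(x²).
Whereas x ∉ Z(G) since x·y = xy ≠ x⁹y = y·x.
Checking each of the 32 elements this way gives Z(G) = {e, x², x⁴, x⁶, x⁸, x¹⁰, x¹², x¹⁴}, of order 8.

Answer: {e, x², x⁴, x⁶, x⁸, x¹⁰, x¹², x¹⁴}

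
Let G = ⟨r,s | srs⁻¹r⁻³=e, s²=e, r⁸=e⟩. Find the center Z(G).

An element z ∈ Z(G) iff z commutes with every generator.
For example r⁴ is central: (r⁴)·r = r⁵ = r·(r⁴); (r⁴)·s = r⁴s = s·(r⁴).
Whereas r ∉ Z(G) since r·s = rs ≠ r³s = s·r.
Checking each of the 16 elements this way gives Z(G) = {e, r⁴}, of order 2.

Answer: {e, r⁴}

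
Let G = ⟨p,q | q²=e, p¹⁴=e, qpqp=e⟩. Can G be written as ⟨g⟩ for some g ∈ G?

Every cyclic group is abelian. But p·q = pq while q·p = p¹³q, so p·q ≠ q·p and G is not abelian. Hence G is not cyclic.

Answer: No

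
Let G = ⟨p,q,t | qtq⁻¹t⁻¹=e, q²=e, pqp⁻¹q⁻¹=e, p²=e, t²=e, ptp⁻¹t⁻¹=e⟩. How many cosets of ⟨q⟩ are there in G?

First find ord(q) by computing successive powers:
  q¹ = q, q² = e.
So |⟨q⟩| = ord(q) = 2. With |G| = 8, by Lagrange [G : ⟨q⟩] = 8/2 = 4.

Answer: 4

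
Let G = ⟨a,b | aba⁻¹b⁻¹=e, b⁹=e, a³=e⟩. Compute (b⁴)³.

Compute successive powers of (b⁴), reducing at each step:
  (b⁴)²: (b⁴) · b⁴ = b⁸
  (b⁴)³: (b⁸) · b⁴ = b³

Answer: b³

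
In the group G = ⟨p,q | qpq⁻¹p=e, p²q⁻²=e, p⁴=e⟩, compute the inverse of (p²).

The order of (p²) is 2 (smallest k with (p²)ᵏ = e), so (p²)⁻¹ = (p²)¹ = p².
Check: (p²) · (p²) → (p²) · p² = e, giving e as required.

Answer: p²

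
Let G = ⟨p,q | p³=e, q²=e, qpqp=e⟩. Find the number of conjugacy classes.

The conjugacy classes (representative and size) are:
  [e] (size 1), [p] (size 2), [pq] (size 3).
Class equation: 1 + 2 + 3 = 6 = |G|. So G has 3 conjugacy classes.

Answer: 3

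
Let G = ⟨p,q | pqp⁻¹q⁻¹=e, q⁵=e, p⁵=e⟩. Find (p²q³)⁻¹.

The order of (p²q³) is 5 (smallest k with (p²q³)ᵏ = e), so (p²q³)⁻¹ = (p²q³)⁴ = p³q².
Check: (p²q³) · (p³q²) → (p²q³) · p³ = q³;   (q³) · q² = e, giving e as required.

Answer: p³q²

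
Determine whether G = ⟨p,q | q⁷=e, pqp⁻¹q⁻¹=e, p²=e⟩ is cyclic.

|G| = 14. The element pq has order 14 (its powers give 14 distinct elements), so ⟨pq⟩ = G and G is cyclic.

Answer: Yes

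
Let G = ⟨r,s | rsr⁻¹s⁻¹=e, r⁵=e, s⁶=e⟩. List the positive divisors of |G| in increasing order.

|G| = 30 = 2 · 3 · 5. By Lagrange's theorem the order of any subgroup divides 30; the divisors of 30 are 1, 2, 3, 5, 6, 10, 15, 30.

Answer: 1, 2, 3, 5, 6, 10, 15, 30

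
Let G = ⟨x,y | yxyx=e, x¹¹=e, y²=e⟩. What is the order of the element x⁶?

Compute successive powers until reaching e:
  (x⁶)¹ = x⁶, (x⁶)² = x, (x⁶)³ = x⁷, (x⁶)⁴ = x², (x⁶)⁵ = x⁸, (x⁶)⁶ = x³, (x⁶)⁷ = x⁹, (x⁶)⁸ = x⁴, (x⁶)⁹ = x¹⁰, (x⁶)¹⁰ = x⁵, (x⁶)¹¹ = e.
The smallest positive k with (x⁶)ᵏ = e is 11.

Answer: 11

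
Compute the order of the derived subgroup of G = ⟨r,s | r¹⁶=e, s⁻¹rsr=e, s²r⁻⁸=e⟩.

G' = [G, G] is generated by all commutators. The generator-pair commutators are: [r, s] = r².
The subgroup they normally generate is {e, r², r⁴, r⁶, r⁸, r¹⁰, r¹², r¹⁴}, of order 8.
Check: |G/G'| = 32/8 = 4 is the order of the abelianisation.

Answer: 8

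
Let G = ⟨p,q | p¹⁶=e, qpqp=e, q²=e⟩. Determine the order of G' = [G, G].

G' = [G, G] is generated by all commutators. The generator-pair commutators are: [p, q] = p².
The subgroup they normally generate is {e, p², p⁴, p⁶, p⁸, p¹⁰, p¹², p¹⁴}, of order 8.
Check: |G/G'| = 32/8 = 4 is the order of the abelianisation.

Answer: 8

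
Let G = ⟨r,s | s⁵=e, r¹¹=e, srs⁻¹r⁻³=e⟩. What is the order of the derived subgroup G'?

G' = [G, G] is generated by all commutators. The generator-pair commutators are: [r, s] = r⁹.
The subgroup they normally generate is {e, r, r², r³, r⁴, r⁵, r⁶, r⁷, r⁸, r⁹, r¹⁰}, of order 11.
Check: |G/G'| = 55/11 = 5 is the order of the abelianisation.

Answer: 11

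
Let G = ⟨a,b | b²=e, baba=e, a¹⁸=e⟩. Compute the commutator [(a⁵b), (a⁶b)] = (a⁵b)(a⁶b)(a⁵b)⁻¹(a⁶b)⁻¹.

[(a⁵b), (a⁶b)] = (a⁵b)·(a⁶b)·(a⁵b)⁻¹·(a⁶b)⁻¹.
  (a⁵b) · (a⁶b) = a¹⁷
  (a¹⁷) · (a⁵b) = a⁴b
  (a⁴b) · (a⁶b) = a¹⁶

Answer: a¹⁶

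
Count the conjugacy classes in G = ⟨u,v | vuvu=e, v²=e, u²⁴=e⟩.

The conjugacy classes (representative and size) are:
  [e] (size 1), [u²³] (size 2), [u²] (size 2), [u³] (size 2), [u²⁰] (size 2), [u¹⁹] (size 2), [u⁶] (size 2), [u⁷] (size 2), [u⁸] (size 2), [u⁹] (size 2), [u¹⁴] (size 2), [u¹¹] (size 2), [u¹²] (size 1), [u⁴v] (size 12), [u⁵v] (size 12).
Class equation: 1 + 2 + 2 + 2 + 2 + 2 + 2 + 2 + 2 + 2 + 2 + 2 + 1 + 12 + 12 = 48 = |G|. So G has 15 conjugacy classes.

Answer: 15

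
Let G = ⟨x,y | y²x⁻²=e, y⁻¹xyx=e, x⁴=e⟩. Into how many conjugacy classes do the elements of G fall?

The conjugacy classes (representative and size) are:
  [e] (size 1), [x³] (size 2), [x²] (size 1), [y⁻¹] (size 2), [xy⁻¹] (size 2).
Class equation: 1 + 2 + 1 + 2 + 2 = 8 = |G|. So G has 5 conjugacy classes.

Answer: 5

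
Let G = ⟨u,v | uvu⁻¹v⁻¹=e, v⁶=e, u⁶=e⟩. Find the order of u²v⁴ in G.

Compute successive powers until reaching e:
  (u²v⁴)¹ = u²v⁴, (u²v⁴)² = u⁴v², (u²v⁴)³ = e.
The smallest positive k with (u²v⁴)ᵏ = e is 3.

Answer: 3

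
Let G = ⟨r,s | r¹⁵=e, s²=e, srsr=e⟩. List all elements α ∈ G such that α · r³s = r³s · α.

⟨r³s⟩ ⊆ C_G(r³s) since powers of r³s commute with r³s; so |C_G(r³s)| ≥ |⟨r³s⟩| = 2.
By orbit–stabilizer, |C_G(r³s)| = |G| / |conj. class of r³s| = 30 / 15 = 2.
The 2 elements commuting with r³s are {e, r³s}.

Answer: {e, r³s}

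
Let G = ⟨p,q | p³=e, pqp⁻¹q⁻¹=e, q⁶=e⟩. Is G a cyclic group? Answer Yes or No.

|G| = 18, but the maximum element order in G is 6 < 18. No single element generates all of G, so G is not cyclic.

Answer: No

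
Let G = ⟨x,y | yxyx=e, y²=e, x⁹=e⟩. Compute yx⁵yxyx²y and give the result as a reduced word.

Multiply left to right, reducing at each step:
  y · x⁵ = x⁴y
  (x⁴y) · y = x⁴
  (x⁴) · x = x⁵
  (x⁵) · y = x⁵y
  (x⁵y) · x² = x³y
  (x³y) · y = x³

Answer: x³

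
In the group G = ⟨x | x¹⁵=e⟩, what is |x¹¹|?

Compute successive powers until reaching e:
  (x¹¹)¹ = x¹¹, (x¹¹)² = x⁷, (x¹¹)³ = x³, (x¹¹)⁴ = x¹⁴, (x¹¹)⁵ = x¹⁰, (x¹¹)⁶ = x⁶, (x¹¹)⁷ = x², (x¹¹)⁸ = x¹³, (x¹¹)⁹ = x⁹, (x¹¹)¹⁰ = x⁵, (x¹¹)¹¹ = x, (x¹¹)¹² = x¹², (x¹¹)¹³ = x⁸, (x¹¹)¹⁴ = x⁴, (x¹¹)¹⁵ = e.
The smallest positive k with (x¹¹)ᵏ = e is 15.

Answer: 15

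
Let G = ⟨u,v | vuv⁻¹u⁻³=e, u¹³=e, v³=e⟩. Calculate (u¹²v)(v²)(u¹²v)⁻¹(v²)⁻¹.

[(u¹²v), (v²)] = (u¹²v)·(v²)·(u¹²v)⁻¹·(v²)⁻¹.
  (u¹²v) · (v²) = u¹²
  (u¹²) · (u⁹v²) = u⁸v²
  (u⁸v²) · v = u⁸

Answer: u⁸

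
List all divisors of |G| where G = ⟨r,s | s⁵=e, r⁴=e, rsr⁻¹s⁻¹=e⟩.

|G| = 20 = 2² · 5. By Lagrange's theorem the order of any subgroup divides 20; the divisors of 20 are 1, 2, 4, 5, 10, 20.

Answer: 1, 2, 4, 5, 10, 20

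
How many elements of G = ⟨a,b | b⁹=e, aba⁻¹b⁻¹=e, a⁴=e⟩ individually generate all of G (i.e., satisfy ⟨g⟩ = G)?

G is cyclic of order 36. An element generates G iff its order is 36, and a cyclic group of order 36 has exactly φ(36) = 12 such elements.

Answer: 12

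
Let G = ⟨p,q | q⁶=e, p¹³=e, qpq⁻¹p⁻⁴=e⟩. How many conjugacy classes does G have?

The conjugacy classes (representative and size) are:
  [e] (size 1), [p⁴] (size 6), [p¹¹] (size 6), [p⁷q] (size 13), [p⁸q²] (size 13), [p¹²q³] (size 13), [p⁵q⁴] (size 13), [p¹¹q⁵] (size 13).
Class equation: 1 + 6 + 6 + 13 + 13 + 13 + 13 + 13 = 78 = |G|. So G has 8 conjugacy classes.

Answer: 8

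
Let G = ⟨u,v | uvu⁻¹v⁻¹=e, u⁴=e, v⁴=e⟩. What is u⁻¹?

The order of u is 4 (smallest k with uᵏ = e), so u⁻¹ = u³ = u³.
Check: u · (u³) → u · u³ = e, giving e as required.

Answer: u³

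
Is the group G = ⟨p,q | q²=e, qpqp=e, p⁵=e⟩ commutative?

p·q = pq but q·p = p⁴q, so p·q ≠ q·p and G is not abelian.

Answer: No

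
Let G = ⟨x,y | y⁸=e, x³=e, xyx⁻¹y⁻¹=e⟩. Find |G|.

Enumerate words in the generators, reducing via the relations: the distinct elements are
  {e, x, y, xy, x², y², y³, y⁴, y⁵, y⁶, y⁷, xy², xy³, xy⁴, xy⁵, xy⁶, xy⁷, x²y, x²y², x²y³, x²y⁴, x²y⁵, x²y⁶, x²y⁷}.
No further products give new elements, so |G| = 24.

Answer: 24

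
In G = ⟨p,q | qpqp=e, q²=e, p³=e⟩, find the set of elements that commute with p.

⟨p⟩ ⊆ C_G(p) since powers of p commute with p; so |C_G(p)| ≥ |⟨p⟩| = 3.
By orbit–stabilizer, |C_G(p)| = |G| / |conj. class of p| = 6 / 2 = 3.
The 3 elements commuting with p are {e, p, p²}.

Answer: {e, p, p²}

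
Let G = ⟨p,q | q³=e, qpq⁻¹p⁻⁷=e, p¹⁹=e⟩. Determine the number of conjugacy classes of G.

The conjugacy classes (representative and size) are:
  [e] (size 1), [p¹¹] (size 3), [p¹⁴] (size 3), [p⁶] (size 3), [p¹⁷] (size 3), [p¹²] (size 3), [p¹⁰] (size 3), [p²q] (size 19), [p¹⁸q²] (size 19).
Class equation: 1 + 3 + 3 + 3 + 3 + 3 + 3 + 19 + 19 = 57 = |G|. So G has 9 conjugacy classes.

Answer: 9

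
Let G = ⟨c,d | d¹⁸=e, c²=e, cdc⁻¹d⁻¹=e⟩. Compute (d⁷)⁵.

Compute successive powers of (d⁷), reducing at each step:
  (d⁷)²: (d⁷) · d⁷ = d¹⁴
  (d⁷)³: (d¹⁴) · d⁷ = d³
  (d⁷)⁴: (d³) · d⁷ = d¹⁰
  (d⁷)⁵: (d¹⁰) · d⁷ = d¹⁷

Answer: d¹⁷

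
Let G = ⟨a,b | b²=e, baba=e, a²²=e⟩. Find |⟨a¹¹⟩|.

|⟨a¹¹⟩| equals the order of a¹¹. Compute successive powers until reaching e:
  (a¹¹)¹ = a¹¹, (a¹¹)² = e.
The smallest positive k with (a¹¹)ᵏ = e is 2, so |⟨a¹¹⟩| = 2.

Answer: 2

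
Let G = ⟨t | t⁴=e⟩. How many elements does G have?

G is generated by a single element, so G is cyclic. The relator gives t⁴ = e and no smaller power is forced to be e, so the 4 powers {e, t, t², t³} are distinct. Hence |G| = 4.

Answer: 4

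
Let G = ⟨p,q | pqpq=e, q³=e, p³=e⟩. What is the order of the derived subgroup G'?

G' = [G, G] is generated by all commutators. The generator-pair commutators are: [p, q] = pq²p.
The subgroup they normally generate is {e, pq, p²q², pq²p}, of order 4.
Check: |G/G'| = 12/4 = 3 is the order of the abelianisation.

Answer: 4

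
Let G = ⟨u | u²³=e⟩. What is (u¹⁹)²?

Compute successive powers of (u¹⁹), reducing at each step:
  (u¹⁹)²: (u¹⁹) · u¹⁹ = u¹⁵

Answer: u¹⁵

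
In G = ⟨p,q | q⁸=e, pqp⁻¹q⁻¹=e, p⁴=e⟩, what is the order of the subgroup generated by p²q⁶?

|⟨p²q⁶⟩| equals the order of p²q⁶. Compute successive powers until reaching e:
  (p²q⁶)¹ = p²q⁶, (p²q⁶)² = q⁴, (p²q⁶)³ = p²q², (p²q⁶)⁴ = e.
The smallest positive k with (p²q⁶)ᵏ = e is 4, so |⟨p²q⁶⟩| = 4.

Answer: 4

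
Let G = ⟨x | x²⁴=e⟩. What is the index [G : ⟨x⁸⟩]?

First find ord(x⁸) by computing successive powers:
  (x⁸)¹ = x⁸, (x⁸)² = x¹⁶, (x⁸)³ = e.
So |⟨x⁸⟩| = ord(x⁸) = 3. With |G| = 24, by Lagrange [G : ⟨x⁸⟩] = 24/3 = 8.

Answer: 8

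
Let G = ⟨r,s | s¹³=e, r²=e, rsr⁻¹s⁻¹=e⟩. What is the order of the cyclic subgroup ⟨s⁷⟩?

|⟨s⁷⟩| equals the order of s⁷. Compute successive powers until reaching e:
  (s⁷)¹ = s⁷, (s⁷)² = s, (s⁷)³ = s⁸, (s⁷)⁴ = s², (s⁷)⁵ = s⁹, (s⁷)⁶ = s³, (s⁷)⁷ = s¹⁰, (s⁷)⁸ = s⁴, (s⁷)⁹ = s¹¹, (s⁷)¹⁰ = s⁵, (s⁷)¹¹ = s¹², (s⁷)¹² = s⁶, (s⁷)¹³ = e.
The smallest positive k with (s⁷)ᵏ = e is 13, so |⟨s⁷⟩| = 13.

Answer: 13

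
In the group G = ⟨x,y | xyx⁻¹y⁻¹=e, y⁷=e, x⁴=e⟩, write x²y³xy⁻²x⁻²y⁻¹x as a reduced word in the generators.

Multiply left to right, reducing at each step:
  (x²) · y³ = x²y³
  (x²y³) · x = x³y³
  (x³y³) · y⁻² = x³y
  (x³y) · x⁻² = xy
  (xy) · y⁻¹ = x
  x · x = x²

Answer: x²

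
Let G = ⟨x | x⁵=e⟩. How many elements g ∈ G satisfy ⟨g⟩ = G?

G is cyclic of order 5. An element generates G iff its order is 5, and a cyclic group of order 5 has exactly φ(5) = 4 such elements.

Answer: 4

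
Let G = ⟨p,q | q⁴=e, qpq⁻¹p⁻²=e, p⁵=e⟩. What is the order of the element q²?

Compute successive powers until reaching e:
  (q²)¹ = q², (q²)² = e.
The smallest positive k with (q²)ᵏ = e is 2.

Answer: 2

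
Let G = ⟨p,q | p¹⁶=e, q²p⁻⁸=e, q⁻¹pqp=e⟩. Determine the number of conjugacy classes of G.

The conjugacy classes (representative and size) are:
  [e] (size 1), [p] (size 2), [p¹⁴] (size 2), [p³] (size 2), [p¹²] (size 2), [p⁵] (size 2), [p¹⁰] (size 2), [p⁷] (size 2), [p⁸] (size 1), [p⁶q] (size 8), [p³q⁻¹] (size 8).
Class equation: 1 + 2 + 2 + 2 + 2 + 2 + 2 + 2 + 1 + 8 + 8 = 32 = |G|. So G has 11 conjugacy classes.

Answer: 11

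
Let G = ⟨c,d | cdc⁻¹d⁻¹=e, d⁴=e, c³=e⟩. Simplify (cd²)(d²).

Compute (cd²) · (d²) by multiplying left to right and reducing via the relations at each step:
  (cd²) · d² = c

Answer: c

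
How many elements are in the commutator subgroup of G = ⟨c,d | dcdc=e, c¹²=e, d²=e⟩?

G' = [G, G] is generated by all commutators. The generator-pair commutators are: [c, d] = c².
The subgroup they normally generate is {e, c², c⁴, c⁶, c⁸, c¹⁰}, of order 6.
Check: |G/G'| = 24/6 = 4 is the order of the abelianisation.

Answer: 6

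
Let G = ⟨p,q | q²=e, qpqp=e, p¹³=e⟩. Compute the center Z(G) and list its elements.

An element z ∈ Z(G) iff z commutes with every generator.
For example e is central: e·p = p = p·e; e·q = q = q·e.
Whereas p ∉ Z(G) since p·q = pq ≠ p¹²q = q·p.
Checking each of the 26 elements this way gives Z(G) = {e}, of order 1.

Answer: {e}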